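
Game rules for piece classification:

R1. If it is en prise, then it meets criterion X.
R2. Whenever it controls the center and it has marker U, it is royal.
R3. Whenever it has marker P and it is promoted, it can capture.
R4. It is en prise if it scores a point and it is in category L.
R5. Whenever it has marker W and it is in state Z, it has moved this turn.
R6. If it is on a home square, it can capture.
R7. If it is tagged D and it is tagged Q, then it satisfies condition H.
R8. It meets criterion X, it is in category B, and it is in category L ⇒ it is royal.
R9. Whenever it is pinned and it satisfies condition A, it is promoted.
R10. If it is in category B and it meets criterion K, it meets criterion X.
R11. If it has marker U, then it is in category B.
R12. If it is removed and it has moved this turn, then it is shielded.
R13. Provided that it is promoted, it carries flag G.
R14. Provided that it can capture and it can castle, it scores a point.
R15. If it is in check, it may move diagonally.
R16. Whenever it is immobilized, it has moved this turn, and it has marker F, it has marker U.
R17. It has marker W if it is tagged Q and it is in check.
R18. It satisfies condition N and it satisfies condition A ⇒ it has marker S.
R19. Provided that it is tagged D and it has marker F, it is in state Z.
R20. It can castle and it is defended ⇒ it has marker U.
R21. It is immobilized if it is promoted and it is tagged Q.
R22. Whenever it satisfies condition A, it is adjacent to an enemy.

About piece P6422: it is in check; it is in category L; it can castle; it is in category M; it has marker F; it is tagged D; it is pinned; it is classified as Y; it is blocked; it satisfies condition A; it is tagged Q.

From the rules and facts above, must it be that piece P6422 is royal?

Forward chaining from the given facts derives: satisfies condition H, is promoted, carries flag G, may move diagonally, has marker W, is in state Z, is immobilized, is adjacent to an enemy, has moved this turn, has marker U, is in category B.
Rules concluding "it is royal": R2 needs "it controls the center"; R8 needs "it meets criterion X" — none of these are established.

No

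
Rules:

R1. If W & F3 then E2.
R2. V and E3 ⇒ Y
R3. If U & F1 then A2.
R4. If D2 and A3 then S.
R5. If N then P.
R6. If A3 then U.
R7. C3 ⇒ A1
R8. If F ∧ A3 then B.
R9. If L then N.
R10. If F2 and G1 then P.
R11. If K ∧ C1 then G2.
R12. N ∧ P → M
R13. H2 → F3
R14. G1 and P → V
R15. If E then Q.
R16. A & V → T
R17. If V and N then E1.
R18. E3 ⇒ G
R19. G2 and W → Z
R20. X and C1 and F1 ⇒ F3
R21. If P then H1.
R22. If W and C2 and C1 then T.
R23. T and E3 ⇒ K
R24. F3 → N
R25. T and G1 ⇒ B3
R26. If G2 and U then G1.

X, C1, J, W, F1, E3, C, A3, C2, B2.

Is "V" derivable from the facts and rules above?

U  (by R6: A3)
F3  (by R20: X, C1, F1)
T  (by R22: W, C2, C1)
K  (by R23: T, E3)
N  (by R24: F3)
P  (by R5: N)
G2  (by R11: K, C1)
G1  (by R26: G2, U)
V  (by R14: G1, P)

Yes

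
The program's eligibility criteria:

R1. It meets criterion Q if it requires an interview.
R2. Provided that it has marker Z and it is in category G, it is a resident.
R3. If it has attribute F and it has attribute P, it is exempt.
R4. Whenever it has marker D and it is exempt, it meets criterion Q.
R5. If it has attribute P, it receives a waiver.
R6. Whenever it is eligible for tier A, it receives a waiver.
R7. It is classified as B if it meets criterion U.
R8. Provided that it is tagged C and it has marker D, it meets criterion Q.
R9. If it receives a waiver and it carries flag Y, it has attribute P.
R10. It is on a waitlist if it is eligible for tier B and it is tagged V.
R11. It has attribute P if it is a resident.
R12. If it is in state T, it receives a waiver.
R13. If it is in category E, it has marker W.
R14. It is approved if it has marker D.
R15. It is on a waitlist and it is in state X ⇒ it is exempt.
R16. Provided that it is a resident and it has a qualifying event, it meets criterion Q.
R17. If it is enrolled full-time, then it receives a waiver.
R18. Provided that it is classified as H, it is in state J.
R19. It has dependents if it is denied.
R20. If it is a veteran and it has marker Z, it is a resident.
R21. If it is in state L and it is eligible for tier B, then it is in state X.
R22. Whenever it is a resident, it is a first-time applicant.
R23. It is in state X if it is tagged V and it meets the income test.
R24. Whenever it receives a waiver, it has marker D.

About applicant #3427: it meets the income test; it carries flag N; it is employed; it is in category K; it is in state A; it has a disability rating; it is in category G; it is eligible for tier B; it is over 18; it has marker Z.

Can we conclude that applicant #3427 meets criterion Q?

Forward chaining from the given facts derives: is a resident, has attribute P, is a first-time applicant, receives a waiver, has marker D, is approved.
Rules concluding "it meets criterion Q": R1 needs "it requires an interview"; R4 needs "it is exempt"; R8 needs "it is tagged C"; R16 needs "it has a qualifying event" — none of these are established.

No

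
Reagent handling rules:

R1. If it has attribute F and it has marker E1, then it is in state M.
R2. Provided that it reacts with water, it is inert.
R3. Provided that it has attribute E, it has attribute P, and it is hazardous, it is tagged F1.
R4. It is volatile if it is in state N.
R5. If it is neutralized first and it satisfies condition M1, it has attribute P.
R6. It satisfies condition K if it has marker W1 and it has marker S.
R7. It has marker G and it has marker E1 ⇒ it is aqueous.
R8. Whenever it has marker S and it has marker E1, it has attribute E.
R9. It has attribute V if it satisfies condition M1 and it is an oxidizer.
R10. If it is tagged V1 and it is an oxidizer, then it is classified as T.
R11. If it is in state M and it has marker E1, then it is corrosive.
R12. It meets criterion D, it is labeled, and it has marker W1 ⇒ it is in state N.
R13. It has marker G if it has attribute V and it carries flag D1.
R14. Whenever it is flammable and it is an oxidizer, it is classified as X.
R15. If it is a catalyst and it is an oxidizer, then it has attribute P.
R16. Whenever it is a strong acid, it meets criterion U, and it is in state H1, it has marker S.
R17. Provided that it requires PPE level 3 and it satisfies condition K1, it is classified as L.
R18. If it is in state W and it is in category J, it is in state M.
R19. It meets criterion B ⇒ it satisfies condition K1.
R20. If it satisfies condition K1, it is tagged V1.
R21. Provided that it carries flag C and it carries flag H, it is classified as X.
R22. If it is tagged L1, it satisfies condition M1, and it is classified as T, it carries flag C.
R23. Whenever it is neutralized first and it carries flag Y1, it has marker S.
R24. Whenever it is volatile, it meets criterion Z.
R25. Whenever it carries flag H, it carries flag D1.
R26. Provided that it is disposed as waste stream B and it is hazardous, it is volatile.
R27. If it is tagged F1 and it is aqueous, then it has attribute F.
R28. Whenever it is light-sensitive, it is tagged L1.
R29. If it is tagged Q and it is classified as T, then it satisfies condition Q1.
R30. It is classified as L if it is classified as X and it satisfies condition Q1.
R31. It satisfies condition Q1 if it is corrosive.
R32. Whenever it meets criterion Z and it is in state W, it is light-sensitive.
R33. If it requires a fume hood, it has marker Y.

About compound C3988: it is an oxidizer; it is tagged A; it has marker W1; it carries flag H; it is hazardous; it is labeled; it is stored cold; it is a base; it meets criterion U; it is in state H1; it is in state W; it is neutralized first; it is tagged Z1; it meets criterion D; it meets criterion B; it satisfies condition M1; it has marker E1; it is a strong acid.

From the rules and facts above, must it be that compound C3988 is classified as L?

Yes

By R5 (it is neutralized first, it satisfies condition M1): it has attribute P.
By R9 (it satisfies condition M1, it is an oxidizer): it has attribute V.
By R12 (it meets criterion D, it is labeled, it has marker W1): it is in state N.
By R16 (it is a strong acid, it meets criterion U, it is in state H1): it has marker S.
By R19 (it meets criterion B): it satisfies condition K1.
By R20 (it satisfies condition K1): it is tagged V1.
By R25 (it carries flag H): it carries flag D1.
By R4 (it is in state N): it is volatile.
By R8 (it has marker S, it has marker E1): it has attribute E.
By R10 (it is tagged V1, it is an oxidizer): it is classified as T.
By R13 (it has attribute V, it carries flag D1): it has marker G.
By R24 (it is volatile): it meets criterion Z.
By R32 (it meets criterion Z, it is in state W): it is light-sensitive.
By R3 (it has attribute E, it has attribute P, it is hazardous): it is tagged F1.
By R7 (it has marker G, it has marker E1): it is aqueous.
By R27 (it is tagged F1, it is aqueous): it has attribute F.
By R28 (it is light-sensitive): it is tagged L1.
By R1 (it has attribute F, it has marker E1): it is in state M.
By R11 (it is in state M, it has marker E1): it is corrosive.
By R22 (it is tagged L1, it satisfies condition M1, it is classified as T): it carries flag C.
By R31 (it is corrosive): it satisfies condition Q1.
By R21 (it carries flag C, it carries flag H): it is classified as X.
By R30 (it is classified as X, it satisfies condition Q1): it is classified as L.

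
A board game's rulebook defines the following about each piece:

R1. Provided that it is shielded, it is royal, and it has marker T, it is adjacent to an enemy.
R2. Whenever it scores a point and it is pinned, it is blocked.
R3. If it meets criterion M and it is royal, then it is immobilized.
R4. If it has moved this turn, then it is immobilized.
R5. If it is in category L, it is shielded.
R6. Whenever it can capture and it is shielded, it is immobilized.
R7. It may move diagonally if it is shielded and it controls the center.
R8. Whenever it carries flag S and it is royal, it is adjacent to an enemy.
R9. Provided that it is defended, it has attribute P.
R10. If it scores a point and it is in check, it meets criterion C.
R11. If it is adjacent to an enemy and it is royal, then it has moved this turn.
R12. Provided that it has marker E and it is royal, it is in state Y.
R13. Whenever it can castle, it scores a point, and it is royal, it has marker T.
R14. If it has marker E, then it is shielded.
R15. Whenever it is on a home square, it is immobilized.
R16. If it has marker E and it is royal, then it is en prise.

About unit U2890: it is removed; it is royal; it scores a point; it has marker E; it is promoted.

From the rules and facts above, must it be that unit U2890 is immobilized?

No

Forward chaining from the given facts derives: is in state Y, is shielded, is en prise.
Rules concluding "it is immobilized": R3 needs "it meets criterion M"; R4 needs "it has moved this turn"; R6 needs "it can capture"; R15 needs "it is on a home square" — none of these are established.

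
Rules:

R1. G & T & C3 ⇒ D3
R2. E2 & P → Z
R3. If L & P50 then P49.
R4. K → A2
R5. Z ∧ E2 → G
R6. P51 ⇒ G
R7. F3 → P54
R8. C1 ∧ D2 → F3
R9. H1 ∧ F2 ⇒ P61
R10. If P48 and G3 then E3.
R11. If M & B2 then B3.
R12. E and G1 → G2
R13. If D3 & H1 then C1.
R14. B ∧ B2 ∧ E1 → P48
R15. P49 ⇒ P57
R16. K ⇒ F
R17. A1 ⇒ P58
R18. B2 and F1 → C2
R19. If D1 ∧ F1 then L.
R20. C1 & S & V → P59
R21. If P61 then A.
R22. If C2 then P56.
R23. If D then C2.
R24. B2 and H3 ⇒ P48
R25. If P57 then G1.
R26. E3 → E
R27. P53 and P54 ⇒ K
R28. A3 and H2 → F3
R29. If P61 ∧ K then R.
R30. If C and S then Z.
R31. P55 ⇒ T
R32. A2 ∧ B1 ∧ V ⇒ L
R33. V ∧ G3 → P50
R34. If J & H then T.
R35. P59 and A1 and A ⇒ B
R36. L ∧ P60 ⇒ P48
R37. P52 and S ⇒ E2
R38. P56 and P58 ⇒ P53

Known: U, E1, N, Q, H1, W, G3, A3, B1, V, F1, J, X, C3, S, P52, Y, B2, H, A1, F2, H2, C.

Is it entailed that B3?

No

Forward chaining from the given facts derives: P61, P58, C2, A, P56, F3, Z, P50, T, E2, P53, G, P54, K, R, D3, A2, C1, F, P59, L, B, P49, P48, P57, G1, E3, E, G2.
The only rule concluding B3 is R11, which needs M; that is never established.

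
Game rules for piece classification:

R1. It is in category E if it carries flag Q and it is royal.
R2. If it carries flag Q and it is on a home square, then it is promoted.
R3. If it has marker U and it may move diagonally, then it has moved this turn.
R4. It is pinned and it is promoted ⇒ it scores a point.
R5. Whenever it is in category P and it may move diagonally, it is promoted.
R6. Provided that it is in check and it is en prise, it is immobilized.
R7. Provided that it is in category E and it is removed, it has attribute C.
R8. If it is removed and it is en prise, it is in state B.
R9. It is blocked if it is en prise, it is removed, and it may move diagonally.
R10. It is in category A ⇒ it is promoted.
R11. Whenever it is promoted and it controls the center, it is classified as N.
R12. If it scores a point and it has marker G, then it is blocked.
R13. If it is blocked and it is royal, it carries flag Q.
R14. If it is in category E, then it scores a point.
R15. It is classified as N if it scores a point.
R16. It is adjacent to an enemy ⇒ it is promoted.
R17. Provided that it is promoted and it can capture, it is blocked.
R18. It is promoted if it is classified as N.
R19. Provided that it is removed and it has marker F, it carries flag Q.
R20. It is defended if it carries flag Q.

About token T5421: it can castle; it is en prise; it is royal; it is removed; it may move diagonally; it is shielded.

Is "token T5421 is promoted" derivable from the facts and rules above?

By R9 (it is en prise, it is removed, it may move diagonally): it is blocked.
By R13 (it is blocked, it is royal): it carries flag Q.
By R1 (it carries flag Q, it is royal): it is in category E.
By R14 (it is in category E): it scores a point.
By R15 (it scores a point): it is classified as N.
By R18 (it is classified as N): it is promoted.

Yes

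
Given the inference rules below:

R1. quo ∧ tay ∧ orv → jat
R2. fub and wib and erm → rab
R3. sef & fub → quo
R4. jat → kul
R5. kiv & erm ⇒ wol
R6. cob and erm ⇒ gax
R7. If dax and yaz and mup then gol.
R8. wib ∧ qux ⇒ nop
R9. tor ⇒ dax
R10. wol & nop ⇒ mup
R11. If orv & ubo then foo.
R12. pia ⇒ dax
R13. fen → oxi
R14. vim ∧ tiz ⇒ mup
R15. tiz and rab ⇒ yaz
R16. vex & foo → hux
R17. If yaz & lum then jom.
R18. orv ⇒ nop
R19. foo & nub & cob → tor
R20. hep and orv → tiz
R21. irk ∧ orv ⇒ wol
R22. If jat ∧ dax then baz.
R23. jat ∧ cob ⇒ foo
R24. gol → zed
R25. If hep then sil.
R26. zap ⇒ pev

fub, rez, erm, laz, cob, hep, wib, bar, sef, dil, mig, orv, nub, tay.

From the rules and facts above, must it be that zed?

No

Forward chaining from the given facts derives: rab, quo, gax, nop, tiz, sil, jat, kul, yaz, foo, tor, dax, baz.
The only rule concluding zed is R24, which needs gol; that is never established.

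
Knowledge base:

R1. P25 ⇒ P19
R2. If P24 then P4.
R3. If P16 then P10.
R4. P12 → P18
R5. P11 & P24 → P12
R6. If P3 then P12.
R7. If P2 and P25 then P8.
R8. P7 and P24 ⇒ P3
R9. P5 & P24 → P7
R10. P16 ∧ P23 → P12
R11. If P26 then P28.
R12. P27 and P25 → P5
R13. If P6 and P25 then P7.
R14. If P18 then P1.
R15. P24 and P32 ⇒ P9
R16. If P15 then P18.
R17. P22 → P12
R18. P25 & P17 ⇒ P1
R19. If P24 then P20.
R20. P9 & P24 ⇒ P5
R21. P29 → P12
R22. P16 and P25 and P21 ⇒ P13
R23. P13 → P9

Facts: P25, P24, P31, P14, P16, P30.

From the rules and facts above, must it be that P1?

Forward chaining from the given facts derives: P19, P4, P10, P20.
Rules concluding P1: R14 needs P18; R18 needs P17 — none of these are established.

No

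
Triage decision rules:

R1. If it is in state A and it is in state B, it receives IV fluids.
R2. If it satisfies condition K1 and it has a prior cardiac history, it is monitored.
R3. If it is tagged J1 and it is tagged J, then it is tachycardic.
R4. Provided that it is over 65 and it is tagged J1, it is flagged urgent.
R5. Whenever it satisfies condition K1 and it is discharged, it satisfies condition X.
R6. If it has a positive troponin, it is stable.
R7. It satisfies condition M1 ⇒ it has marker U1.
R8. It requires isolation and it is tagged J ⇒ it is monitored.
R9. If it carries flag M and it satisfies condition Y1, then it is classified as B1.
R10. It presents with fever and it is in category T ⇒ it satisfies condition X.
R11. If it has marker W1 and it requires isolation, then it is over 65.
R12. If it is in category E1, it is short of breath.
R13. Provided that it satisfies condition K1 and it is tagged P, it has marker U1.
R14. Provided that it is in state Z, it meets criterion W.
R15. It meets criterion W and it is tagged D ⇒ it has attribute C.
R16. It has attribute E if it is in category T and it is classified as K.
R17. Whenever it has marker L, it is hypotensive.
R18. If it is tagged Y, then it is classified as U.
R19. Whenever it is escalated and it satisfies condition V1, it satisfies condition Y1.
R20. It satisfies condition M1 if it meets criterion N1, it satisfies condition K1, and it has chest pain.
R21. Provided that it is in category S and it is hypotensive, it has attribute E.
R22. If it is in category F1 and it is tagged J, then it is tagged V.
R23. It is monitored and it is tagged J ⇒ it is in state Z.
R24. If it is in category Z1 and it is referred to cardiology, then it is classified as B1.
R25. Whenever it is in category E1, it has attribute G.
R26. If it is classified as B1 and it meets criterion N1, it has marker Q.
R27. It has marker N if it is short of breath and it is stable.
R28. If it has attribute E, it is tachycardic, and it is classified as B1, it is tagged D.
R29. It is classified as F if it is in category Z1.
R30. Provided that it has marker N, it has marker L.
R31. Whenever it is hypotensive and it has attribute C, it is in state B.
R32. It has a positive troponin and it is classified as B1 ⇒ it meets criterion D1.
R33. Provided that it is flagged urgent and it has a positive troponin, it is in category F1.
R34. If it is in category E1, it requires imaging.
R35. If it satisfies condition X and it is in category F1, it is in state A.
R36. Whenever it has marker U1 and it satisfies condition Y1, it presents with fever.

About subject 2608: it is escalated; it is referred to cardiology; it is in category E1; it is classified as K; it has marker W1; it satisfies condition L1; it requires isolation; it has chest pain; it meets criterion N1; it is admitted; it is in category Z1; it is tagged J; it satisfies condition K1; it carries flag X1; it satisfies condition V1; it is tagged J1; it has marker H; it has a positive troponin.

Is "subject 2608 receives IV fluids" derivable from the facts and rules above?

No

Forward chaining from the given facts derives: is tachycardic, is stable, is monitored, is over 65, is short of breath, satisfies condition Y1, satisfies condition M1, is in state Z, is classified as B1, has attribute G, has marker Q, has marker N, is classified as F, has marker L, meets criterion D1, requires imaging, is flagged urgent, has marker U1, meets criterion W, is hypotensive, is in category F1, presents with fever, is tagged V.
The only rule concluding "it receives IV fluids" is R1, which needs "it is in state A"; that is never established.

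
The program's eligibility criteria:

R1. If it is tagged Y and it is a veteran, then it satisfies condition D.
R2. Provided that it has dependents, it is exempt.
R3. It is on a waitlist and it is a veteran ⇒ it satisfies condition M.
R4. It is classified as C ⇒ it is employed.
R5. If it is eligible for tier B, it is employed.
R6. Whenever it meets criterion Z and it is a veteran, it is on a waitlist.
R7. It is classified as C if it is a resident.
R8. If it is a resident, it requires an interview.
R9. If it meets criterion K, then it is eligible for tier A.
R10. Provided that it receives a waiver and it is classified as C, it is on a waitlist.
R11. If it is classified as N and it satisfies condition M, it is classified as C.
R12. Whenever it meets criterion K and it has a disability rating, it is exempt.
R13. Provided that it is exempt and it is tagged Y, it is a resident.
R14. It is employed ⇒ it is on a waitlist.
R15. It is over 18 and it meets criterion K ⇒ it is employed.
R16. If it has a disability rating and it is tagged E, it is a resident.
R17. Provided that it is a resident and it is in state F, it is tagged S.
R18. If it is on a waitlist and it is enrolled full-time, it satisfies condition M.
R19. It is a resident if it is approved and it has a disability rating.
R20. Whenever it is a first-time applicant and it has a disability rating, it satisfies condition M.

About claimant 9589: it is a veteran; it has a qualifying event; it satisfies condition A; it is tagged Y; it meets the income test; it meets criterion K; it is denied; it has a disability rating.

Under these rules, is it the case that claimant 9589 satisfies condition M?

By R12 (it meets criterion K, it has a disability rating): it is exempt.
By R13 (it is exempt, it is tagged Y): it is a resident.
By R7 (it is a resident): it is classified as C.
By R4 (it is classified as C): it is employed.
By R14 (it is employed): it is on a waitlist.
By R3 (it is on a waitlist, it is a veteran): it satisfies condition M.

Yes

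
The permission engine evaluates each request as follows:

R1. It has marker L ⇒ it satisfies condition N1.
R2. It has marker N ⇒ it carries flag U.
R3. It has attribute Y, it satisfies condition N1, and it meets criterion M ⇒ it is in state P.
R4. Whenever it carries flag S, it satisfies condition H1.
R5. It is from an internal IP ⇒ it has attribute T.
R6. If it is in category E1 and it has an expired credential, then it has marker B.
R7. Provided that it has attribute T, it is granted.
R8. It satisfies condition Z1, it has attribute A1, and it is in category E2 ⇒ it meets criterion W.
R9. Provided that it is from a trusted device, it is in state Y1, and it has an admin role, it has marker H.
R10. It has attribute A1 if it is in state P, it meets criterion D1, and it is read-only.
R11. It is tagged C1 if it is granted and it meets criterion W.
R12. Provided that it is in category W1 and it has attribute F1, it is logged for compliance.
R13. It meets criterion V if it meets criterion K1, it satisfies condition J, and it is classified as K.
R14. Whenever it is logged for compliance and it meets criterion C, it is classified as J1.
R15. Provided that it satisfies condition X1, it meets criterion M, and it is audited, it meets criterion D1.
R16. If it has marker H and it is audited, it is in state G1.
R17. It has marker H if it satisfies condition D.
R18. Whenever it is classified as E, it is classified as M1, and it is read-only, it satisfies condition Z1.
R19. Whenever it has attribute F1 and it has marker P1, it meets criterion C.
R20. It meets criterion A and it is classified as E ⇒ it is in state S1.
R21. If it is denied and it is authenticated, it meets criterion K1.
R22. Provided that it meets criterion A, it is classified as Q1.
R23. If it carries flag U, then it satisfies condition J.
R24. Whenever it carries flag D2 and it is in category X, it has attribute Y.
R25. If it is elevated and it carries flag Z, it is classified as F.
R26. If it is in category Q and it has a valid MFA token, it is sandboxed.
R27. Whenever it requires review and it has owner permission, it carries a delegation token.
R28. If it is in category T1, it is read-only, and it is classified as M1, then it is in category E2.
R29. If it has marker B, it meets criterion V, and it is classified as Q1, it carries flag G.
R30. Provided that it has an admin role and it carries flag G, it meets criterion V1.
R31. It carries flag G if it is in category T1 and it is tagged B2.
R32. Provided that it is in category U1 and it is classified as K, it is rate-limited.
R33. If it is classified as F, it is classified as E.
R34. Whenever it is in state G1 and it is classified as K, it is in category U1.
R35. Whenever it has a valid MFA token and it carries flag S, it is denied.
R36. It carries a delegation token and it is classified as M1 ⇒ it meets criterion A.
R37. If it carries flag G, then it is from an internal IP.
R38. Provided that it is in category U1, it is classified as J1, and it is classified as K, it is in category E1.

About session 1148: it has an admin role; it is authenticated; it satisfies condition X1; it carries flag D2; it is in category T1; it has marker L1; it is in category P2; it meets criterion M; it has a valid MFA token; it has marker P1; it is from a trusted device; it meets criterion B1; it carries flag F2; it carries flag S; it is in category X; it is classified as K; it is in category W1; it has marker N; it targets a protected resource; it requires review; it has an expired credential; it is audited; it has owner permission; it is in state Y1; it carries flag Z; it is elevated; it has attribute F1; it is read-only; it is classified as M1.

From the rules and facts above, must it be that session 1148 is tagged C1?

Forward chaining from the given facts derives: carries flag U, satisfies condition H1, has marker H, is logged for compliance, meets criterion D1, is in state G1, meets criterion C, satisfies condition J, has attribute Y, is classified as F, carries a delegation token, is in category E2, is classified as E, is in category U1, is denied, meets criterion A, is classified as J1, satisfies condition Z1, is in state S1, meets criterion K1, is classified as Q1, is rate-limited, is in category E1, has marker B, meets criterion V, carries flag G, meets criterion V1, is from an internal IP, has attribute T, is granted.
The only rule concluding "it is tagged C1" is R11, which needs "it meets criterion W"; that is never established.

No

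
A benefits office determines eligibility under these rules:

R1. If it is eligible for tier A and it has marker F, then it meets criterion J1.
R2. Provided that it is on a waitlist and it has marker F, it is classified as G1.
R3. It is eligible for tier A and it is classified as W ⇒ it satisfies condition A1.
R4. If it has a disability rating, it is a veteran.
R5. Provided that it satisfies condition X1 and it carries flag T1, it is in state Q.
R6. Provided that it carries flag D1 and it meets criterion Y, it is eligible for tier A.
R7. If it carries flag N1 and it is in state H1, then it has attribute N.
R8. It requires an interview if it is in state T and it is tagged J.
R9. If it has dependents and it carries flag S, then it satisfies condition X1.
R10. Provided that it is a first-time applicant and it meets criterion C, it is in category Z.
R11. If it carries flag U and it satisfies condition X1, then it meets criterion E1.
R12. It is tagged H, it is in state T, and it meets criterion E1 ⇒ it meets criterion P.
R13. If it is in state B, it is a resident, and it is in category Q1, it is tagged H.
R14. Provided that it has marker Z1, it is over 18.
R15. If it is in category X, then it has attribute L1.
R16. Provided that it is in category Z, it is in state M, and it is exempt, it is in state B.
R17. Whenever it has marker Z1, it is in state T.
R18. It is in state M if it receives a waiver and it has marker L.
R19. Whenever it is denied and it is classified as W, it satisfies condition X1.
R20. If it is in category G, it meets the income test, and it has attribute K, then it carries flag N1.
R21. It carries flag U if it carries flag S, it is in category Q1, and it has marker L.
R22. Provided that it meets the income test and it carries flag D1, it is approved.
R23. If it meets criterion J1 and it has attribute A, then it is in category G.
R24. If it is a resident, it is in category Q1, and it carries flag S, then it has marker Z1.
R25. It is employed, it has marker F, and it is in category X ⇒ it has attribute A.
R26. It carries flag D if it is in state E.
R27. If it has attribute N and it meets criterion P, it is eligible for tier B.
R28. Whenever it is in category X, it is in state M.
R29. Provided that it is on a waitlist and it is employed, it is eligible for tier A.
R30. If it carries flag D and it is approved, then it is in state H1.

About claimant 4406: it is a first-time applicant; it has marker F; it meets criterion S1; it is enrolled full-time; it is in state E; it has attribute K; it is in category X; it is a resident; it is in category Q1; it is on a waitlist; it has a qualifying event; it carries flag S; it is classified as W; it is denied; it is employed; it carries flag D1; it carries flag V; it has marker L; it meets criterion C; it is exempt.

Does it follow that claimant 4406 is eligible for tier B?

Forward chaining from the given facts derives: is classified as G1, is in category Z, has attribute L1, satisfies condition X1, carries flag U, has marker Z1, has attribute A, carries flag D, is in state M, is eligible for tier A, meets criterion J1, satisfies condition A1, meets criterion E1, is over 18, is in state B, is in state T, is in category G, is tagged H, meets criterion P.
The only rule concluding "it is eligible for tier B" is R27, which needs "it has attribute N"; that is never established.

No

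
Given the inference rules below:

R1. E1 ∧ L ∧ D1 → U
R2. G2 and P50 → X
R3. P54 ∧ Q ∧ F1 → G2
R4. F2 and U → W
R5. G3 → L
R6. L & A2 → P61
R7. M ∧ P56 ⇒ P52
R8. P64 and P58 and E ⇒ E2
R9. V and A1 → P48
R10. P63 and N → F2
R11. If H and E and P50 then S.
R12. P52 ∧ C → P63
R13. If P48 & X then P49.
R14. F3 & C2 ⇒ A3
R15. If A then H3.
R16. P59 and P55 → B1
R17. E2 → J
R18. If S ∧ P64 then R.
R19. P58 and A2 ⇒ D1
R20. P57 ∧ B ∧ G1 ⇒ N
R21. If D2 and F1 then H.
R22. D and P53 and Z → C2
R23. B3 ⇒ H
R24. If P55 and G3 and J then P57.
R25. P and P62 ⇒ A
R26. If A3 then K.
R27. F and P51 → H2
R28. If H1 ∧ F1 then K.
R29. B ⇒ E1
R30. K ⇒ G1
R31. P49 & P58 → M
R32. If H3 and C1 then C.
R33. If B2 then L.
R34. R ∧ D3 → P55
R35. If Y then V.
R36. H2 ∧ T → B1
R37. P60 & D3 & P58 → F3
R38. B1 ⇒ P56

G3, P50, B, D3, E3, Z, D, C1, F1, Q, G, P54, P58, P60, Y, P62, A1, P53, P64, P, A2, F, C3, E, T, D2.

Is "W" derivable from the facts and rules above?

Forward chaining from the given facts derives: G2, L, P61, E2, J, D1, H, C2, A, E1, V, F3, U, X, P48, S, P49, A3, H3, R, K, G1, M, C, P55, P57, N.
The only rule concluding W is R4, which needs F2; that is never established.

No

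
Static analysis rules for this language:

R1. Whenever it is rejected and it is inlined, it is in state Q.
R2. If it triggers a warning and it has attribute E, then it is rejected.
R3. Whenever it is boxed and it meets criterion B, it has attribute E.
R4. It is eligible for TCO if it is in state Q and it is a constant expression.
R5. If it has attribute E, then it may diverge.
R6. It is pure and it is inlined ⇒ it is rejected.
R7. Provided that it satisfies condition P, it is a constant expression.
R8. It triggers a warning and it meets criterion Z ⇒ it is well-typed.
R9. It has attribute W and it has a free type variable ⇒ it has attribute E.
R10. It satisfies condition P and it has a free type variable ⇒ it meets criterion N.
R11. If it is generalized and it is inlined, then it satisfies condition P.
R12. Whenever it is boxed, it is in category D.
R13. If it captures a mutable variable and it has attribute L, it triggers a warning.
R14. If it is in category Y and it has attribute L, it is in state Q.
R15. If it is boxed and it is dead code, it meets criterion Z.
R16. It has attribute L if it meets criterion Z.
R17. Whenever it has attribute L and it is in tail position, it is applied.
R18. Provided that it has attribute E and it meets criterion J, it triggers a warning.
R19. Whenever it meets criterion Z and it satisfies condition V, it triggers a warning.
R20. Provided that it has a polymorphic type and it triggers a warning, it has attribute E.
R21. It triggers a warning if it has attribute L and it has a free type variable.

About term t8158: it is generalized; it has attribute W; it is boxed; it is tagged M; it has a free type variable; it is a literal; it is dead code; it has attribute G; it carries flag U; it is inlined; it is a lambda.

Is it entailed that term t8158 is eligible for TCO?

Yes

By R9 (it has attribute W, it has a free type variable): it has attribute E.
By R11 (it is generalized, it is inlined): it satisfies condition P.
By R15 (it is boxed, it is dead code): it meets criterion Z.
By R16 (it meets criterion Z): it has attribute L.
By R21 (it has attribute L, it has a free type variable): it triggers a warning.
By R2 (it triggers a warning, it has attribute E): it is rejected.
By R7 (it satisfies condition P): it is a constant expression.
By R1 (it is rejected, it is inlined): it is in state Q.
By R4 (it is in state Q, it is a constant expression): it is eligible for TCO.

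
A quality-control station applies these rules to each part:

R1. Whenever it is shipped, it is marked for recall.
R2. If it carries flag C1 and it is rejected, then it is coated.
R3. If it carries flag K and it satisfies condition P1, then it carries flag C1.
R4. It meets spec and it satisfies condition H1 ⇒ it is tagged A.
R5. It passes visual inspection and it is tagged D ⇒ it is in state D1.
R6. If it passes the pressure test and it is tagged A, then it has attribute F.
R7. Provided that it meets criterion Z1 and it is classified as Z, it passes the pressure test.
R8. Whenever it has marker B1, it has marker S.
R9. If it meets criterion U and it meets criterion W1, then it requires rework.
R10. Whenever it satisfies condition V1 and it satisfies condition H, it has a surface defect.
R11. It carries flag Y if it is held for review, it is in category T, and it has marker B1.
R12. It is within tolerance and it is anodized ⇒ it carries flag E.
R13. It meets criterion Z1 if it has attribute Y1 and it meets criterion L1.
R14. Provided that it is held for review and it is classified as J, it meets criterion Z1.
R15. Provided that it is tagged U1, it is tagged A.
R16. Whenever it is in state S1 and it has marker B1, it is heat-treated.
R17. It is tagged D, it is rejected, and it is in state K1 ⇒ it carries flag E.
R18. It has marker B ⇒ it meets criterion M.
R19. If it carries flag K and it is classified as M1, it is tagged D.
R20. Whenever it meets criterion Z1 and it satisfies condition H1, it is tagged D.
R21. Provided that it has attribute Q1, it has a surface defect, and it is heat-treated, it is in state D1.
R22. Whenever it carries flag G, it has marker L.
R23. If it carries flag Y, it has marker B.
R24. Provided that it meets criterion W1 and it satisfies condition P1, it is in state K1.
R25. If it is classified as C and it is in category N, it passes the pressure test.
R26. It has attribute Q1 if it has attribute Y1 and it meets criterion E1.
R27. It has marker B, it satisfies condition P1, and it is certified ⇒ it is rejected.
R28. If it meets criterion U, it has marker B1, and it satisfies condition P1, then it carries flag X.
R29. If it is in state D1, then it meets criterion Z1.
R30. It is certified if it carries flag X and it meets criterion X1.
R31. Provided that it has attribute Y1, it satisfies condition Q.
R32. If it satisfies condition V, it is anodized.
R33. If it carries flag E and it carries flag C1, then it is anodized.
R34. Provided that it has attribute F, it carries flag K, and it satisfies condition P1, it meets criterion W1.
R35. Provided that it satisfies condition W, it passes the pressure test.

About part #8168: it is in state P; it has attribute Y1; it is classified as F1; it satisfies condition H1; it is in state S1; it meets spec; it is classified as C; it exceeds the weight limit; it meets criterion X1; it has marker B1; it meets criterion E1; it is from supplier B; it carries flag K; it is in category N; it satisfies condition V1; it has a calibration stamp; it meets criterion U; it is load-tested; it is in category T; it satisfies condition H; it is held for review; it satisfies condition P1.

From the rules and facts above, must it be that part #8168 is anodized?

By R3 (it carries flag K, it satisfies condition P1): it carries flag C1.
By R4 (it meets spec, it satisfies condition H1): it is tagged A.
By R10 (it satisfies condition V1, it satisfies condition H): it has a surface defect.
By R11 (it is held for review, it is in category T, it has marker B1): it carries flag Y.
By R16 (it is in state S1, it has marker B1): it is heat-treated.
By R23 (it carries flag Y): it has marker B.
By R25 (it is classified as C, it is in category N): it passes the pressure test.
By R26 (it has attribute Y1, it meets criterion E1): it has attribute Q1.
By R28 (it meets criterion U, it has marker B1, it satisfies condition P1): it carries flag X.
By R30 (it carries flag X, it meets criterion X1): it is certified.
By R6 (it passes the pressure test, it is tagged A): it has attribute F.
By R21 (it has attribute Q1, it has a surface defect, it is heat-treated): it is in state D1.
By R27 (it has marker B, it satisfies condition P1, it is certified): it is rejected.
By R29 (it is in state D1): it meets criterion Z1.
By R34 (it has attribute F, it carries flag K, it satisfies condition P1): it meets criterion W1.
By R20 (it meets criterion Z1, it satisfies condition H1): it is tagged D.
By R24 (it meets criterion W1, it satisfies condition P1): it is in state K1.
By R17 (it is tagged D, it is rejected, it is in state K1): it carries flag E.
By R33 (it carries flag E, it carries flag C1): it is anodized.

Yes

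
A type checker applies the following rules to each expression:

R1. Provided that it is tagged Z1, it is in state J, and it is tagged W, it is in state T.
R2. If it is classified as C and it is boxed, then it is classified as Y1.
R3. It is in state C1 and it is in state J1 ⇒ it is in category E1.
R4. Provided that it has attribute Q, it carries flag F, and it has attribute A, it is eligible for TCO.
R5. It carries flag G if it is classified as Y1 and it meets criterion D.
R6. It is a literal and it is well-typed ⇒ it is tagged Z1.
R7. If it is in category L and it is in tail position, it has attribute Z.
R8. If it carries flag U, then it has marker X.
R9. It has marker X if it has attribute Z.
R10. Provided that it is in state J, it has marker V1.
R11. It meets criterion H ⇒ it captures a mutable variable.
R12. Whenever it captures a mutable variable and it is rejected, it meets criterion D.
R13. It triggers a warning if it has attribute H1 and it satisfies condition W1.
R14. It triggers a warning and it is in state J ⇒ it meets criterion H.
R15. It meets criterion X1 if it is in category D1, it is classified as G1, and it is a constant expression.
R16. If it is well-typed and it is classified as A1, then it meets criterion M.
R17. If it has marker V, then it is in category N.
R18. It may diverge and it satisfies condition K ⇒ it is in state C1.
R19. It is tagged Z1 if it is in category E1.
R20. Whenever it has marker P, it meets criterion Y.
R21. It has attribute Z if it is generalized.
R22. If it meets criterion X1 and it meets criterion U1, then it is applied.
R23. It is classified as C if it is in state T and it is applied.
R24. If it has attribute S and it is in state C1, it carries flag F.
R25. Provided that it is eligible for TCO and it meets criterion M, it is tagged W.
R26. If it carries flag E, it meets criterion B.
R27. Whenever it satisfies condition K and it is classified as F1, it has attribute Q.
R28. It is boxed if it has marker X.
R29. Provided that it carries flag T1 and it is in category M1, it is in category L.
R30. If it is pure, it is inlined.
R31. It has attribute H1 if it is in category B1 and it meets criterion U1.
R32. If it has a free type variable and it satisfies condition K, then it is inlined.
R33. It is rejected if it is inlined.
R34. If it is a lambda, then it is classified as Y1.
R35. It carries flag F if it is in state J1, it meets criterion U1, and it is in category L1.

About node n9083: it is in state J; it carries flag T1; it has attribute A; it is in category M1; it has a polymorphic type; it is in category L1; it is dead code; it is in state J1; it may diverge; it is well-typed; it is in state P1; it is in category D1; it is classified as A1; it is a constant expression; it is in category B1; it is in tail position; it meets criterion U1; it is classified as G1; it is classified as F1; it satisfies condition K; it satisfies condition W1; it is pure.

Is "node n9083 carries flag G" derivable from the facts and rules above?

By R15 (it is in category D1, it is classified as G1, it is a constant expression): it meets criterion X1.
By R16 (it is well-typed, it is classified as A1): it meets criterion M.
By R18 (it may diverge, it satisfies condition K): it is in state C1.
By R22 (it meets criterion X1, it meets criterion U1): it is applied.
By R27 (it satisfies condition K, it is classified as F1): it has attribute Q.
By R29 (it carries flag T1, it is in category M1): it is in category L.
By R30 (it is pure): it is inlined.
By R31 (it is in category B1, it meets criterion U1): it has attribute H1.
By R33 (it is inlined): it is rejected.
By R35 (it is in state J1, it meets criterion U1, it is in category L1): it carries flag F.
By R3 (it is in state C1, it is in state J1): it is in category E1.
By R4 (it has attribute Q, it carries flag F, it has attribute A): it is eligible for TCO.
By R7 (it is in category L, it is in tail position): it has attribute Z.
By R9 (it has attribute Z): it has marker X.
By R13 (it has attribute H1, it satisfies condition W1): it triggers a warning.
By R14 (it triggers a warning, it is in state J): it meets criterion H.
By R19 (it is in category E1): it is tagged Z1.
By R25 (it is eligible for TCO, it meets criterion M): it is tagged W.
By R28 (it has marker X): it is boxed.
By R1 (it is tagged Z1, it is in state J, it is tagged W): it is in state T.
By R11 (it meets criterion H): it captures a mutable variable.
By R12 (it captures a mutable variable, it is rejected): it meets criterion D.
By R23 (it is in state T, it is applied): it is classified as C.
By R2 (it is classified as C, it is boxed): it is classified as Y1.
By R5 (it is classified as Y1, it meets criterion D): it carries flag G.

Yes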